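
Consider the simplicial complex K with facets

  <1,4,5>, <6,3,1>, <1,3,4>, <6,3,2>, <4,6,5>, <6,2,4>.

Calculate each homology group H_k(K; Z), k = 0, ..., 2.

H_0 ≅ Z,  H_1 ≅ Z,  H_2 = 0.

Take the total order 1 < 2 < 3 < 4 < 5 < 6 on the vertex set. Then K (dimension 2) consists of the simplices:

  0-simplices (6): [1], [2], [3], [4], [5], [6]
  1-simplices (12): [1,3], [1,4], [1,5], [1,6], [2,3], [2,4], [2,6], [3,4], [3,6], [4,5], [4,6], [5,6]
  2-simplices (6): [1,3,4], [1,3,6], [1,4,5], [2,3,6], [2,4,6], [4,5,6]

Hence C_0 ≅ Z^6, C_1 ≅ Z^12, C_2 ≅ Z^6.

Boundary ∂_1: C_1 → C_0 maps an edge to its endpoints' difference, ∂[p,q] = q − p. For instance
  ∂[2,3] = [3] − [2].
As a 6×12 matrix over Z this has rank 5, with invariant factors (1,1,1,1,1).

Boundary ∂_2: C_2 → C_1 sends each 2-simplex [p,q,r] to [q,r] − [p,r] + [p,q]. For instance
  ∂[4,5,6] = [5,6] − [4,6] + [4,5],
  ∂[1,4,5] = [4,5] − [1,5] + [1,4].
As a 12×6 matrix over Z this has rank 6, with invariant factors (1,1,1,1,1,1).

Computing H_k = (kernel of ∂_k) / (image of ∂_{k+1}):

  H_0: rank C_0 − rank ∂_1 = 6 − 5 = 1, and the invariant factors of ∂_1 are all 1, so H_0 ≅ Z.
  H_1: rank ker ∂_1 − rank ∂_2 = (12 − 5) − 6 = 1, and the invariant factors of ∂_2 are all 1, so H_1 ≅ Z.
  H_2: rank ker ∂_2 − rank ∂_3 = (6 − 6) − 0 = 0, and there is no ∂_3, so H_2 ≅ 0.

As a check, the Euler characteristic is 6 − 12 + 6 = 0, which agrees with 1 − 1 + 0 = 0.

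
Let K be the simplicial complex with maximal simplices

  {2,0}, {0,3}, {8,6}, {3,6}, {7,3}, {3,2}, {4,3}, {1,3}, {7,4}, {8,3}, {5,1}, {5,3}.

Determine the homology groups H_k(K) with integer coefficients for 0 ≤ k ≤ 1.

We work with the vertex ordering 0 < 1 < 2 < 3 < 4 < 5 < 6 < 7 < 8. The simplices of K, each written with vertices in increasing order, are:

  0-simplices (9): [0], [1], [2], [3], [4], [5], [6], [7], [8]
  1-simplices (12): [0,2], [0,3], [1,3], [1,5], [2,3], [3,4], [3,5], [3,6], [3,7], [3,8], [4,7], [6,8]

so the chain groups are C_0 ≅ Z^9, C_1 ≅ Z^12.

Boundary ∂_1: C_1 → C_0 sends each edge [p,q] (with p < q) to q − p. For instance
  ∂[6,8] = [8] − [6].
This gives a 9×12 integer matrix of rank 8; reducing to Smith normal form yields diagonal entries (1,1,1,1,1,1,1,1).

Now H_k = ker ∂_k / im ∂_{k+1}, so:

  H_0: rank C_0 − rank ∂_1 = 9 − 8 = 1, and the invariant factors of ∂_1 are all 1, so H_0 ≅ Z.
  H_1: rank ker ∂_1 − rank ∂_2 = (12 − 8) − 0 = 4, and there is no ∂_2, so H_1 ≅ Z^4.

(K is a triangulation of a wedge of 4 circles.)

H_0 ≅ Z,  H_1 ≅ Z^4.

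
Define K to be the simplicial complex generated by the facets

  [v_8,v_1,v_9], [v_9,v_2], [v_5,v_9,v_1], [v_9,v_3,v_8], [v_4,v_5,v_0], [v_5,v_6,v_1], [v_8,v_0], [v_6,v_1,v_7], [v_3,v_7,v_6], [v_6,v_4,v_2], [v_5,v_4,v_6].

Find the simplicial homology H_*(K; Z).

Take the total order v_0 < v_1 < v_2 < v_3 < v_4 < v_5 < v_6 < v_7 < v_8 < v_9 on the vertex set. Then K (dimension 2) consists of the simplices:

  0-simplices (10): [v_0], [v_1], [v_2], [v_3], [v_4], [v_5], [v_6], [v_7], [v_8], [v_9]
  1-simplices (21): (21 of them)
  2-simplices (9): [v_0,v_4,v_5], [v_1,v_5,v_6], [v_1,v_5,v_9], [v_1,v_6,v_7], [v_1,v_8,v_9], [v_2,v_4,v_6], [v_3,v_6,v_7], [v_3,v_8,v_9], [v_4,v_5,v_6]

so the chain groups are C_0 ≅ Z^10, C_1 ≅ Z^21, C_2 ≅ Z^9.

∂_1: C_1 → C_0 sends each edge [p,q] (with p < q) to q − p. For instance
  ∂[v_4,v_6] = [v_6] − [v_4].
The 10×21 boundary matrix has rank 9 and Smith normal form diag(1,1,1,1,1,1,1,1,1).

The boundary map ∂_2: C_2 → C_1 sends each 2-simplex [p,q,r] to [q,r] − [p,r] + [p,q]. For instance
  ∂[v_1,v_6,v_7] = [v_6,v_7] − [v_1,v_7] + [v_1,v_6],
  ∂[v_3,v_6,v_7] = [v_6,v_7] − [v_3,v_7] + [v_3,v_6].
As a 21×9 matrix over Z this has rank 9, with invariant factors (1,1,1,1,1,1,1,1,1).

Reading off H_k = ker ∂_k / im ∂_{k+1}:

  H_0: rank C_0 − rank ∂_1 = 10 − 9 = 1, and the invariant factors of ∂_1 are all 1, so H_0 = Z.
  H_1: rank ker ∂_1 − rank ∂_2 = (21 − 9) − 9 = 3, and the invariant factors of ∂_2 are all 1, so H_1 = Z^3.
  H_2: rank ker ∂_2 − rank ∂_3 = (9 − 9) − 0 = 0, and there is no ∂_3, so H_2 = 0.

As a check, the Euler characteristic is 10 − 21 + 9 = -2, which agrees with 1 − 3 + 0 = -2.

H_0 = Z,  H_1 = Z^3,  H_2 = 0.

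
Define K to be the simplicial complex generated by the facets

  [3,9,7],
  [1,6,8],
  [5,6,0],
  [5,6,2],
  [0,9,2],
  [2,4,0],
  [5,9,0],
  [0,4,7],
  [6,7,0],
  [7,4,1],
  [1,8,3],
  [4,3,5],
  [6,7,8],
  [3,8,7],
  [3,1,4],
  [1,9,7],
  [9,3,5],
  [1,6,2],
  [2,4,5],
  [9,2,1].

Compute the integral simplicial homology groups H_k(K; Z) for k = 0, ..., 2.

Fix the vertex order 0 < 1 < 2 < 3 < 4 < 5 < 6 < 7 < 8 < 9 and write every simplex with vertices in increasing order. Then dim K = 2 and the simplices of K are:

  0-simplices (10): [0], [1], [2], [3], [4], [5], [6], [7], [8], [9]
  1-simplices (30): (30 of them)
  2-simplices (20): (20 of them)

so the chain groups are C_0 ≅ Z^10, C_1 ≅ Z^30, C_2 ≅ Z^20.

∂_1: C_1 → C_0 is given by ∂[p,q] = [q] − [p].
As a 10×30 matrix over Z this has rank 9, with invariant factors (1,1,1,1,1,1,1,1,1).

∂_2: C_2 → C_1 sends each 2-simplex [p,q,r] to [q,r] − [p,r] + [p,q]. For instance
  ∂[3,5,9] = [5,9] − [3,9] + [3,5],
  ∂[6,7,8] = [7,8] − [6,8] + [6,7].
This gives a 30×20 integer matrix of rank 20; reducing to Smith normal form yields diagonal entries (1,1,1,1,1,1,1,1,1,1,1,1,1,1,1,1,1,1,1,2).

From H_k ≅ ker(∂_k) / im(∂_{k+1}) we obtain:

  H_0: rank C_0 − rank ∂_1 = 10 − 9 = 1, and the invariant factors of ∂_1 are all 1, so H_0 ≅ Z.
  H_1: rank ker ∂_1 − rank ∂_2 = (30 − 9) − 20 = 1, and ∂_2 has invariant factor 2 > 1, so H_1 ≅ Z × Z/2.
  H_2: rank ker ∂_2 − rank ∂_3 = (20 − 20) − 0 = 0, and there is no ∂_3, so H_2 ≅ 0.

H_0 ≅ Z,  H_1 ≅ Z × Z/2,  H_2 = 0.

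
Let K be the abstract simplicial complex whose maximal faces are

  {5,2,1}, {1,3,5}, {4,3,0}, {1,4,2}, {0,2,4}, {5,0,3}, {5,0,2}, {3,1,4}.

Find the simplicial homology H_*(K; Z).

H_0 = Z,  H_1 = 0,  H_2 = Z.

Fix the vertex order 0 < 1 < 2 < 3 < 4 < 5 and write every simplex with vertices in increasing order. Then dim K = 2 and the simplices of K are:

  0-simplices (6): [0], [1], [2], [3], [4], [5]
  1-simplices (12): [0,2], [0,3], [0,4], [0,5], [1,2], [1,3], [1,4], [1,5], [2,4], [2,5], [3,4], [3,5]
  2-simplices (8): [0,2,4], [0,2,5], [0,3,4], [0,3,5], [1,2,4], [1,2,5], [1,3,4], [1,3,5]

so the chain groups are C_0 ≅ Z^6, C_1 ≅ Z^12, C_2 ≅ Z^8.

Boundary ∂_1: C_1 → C_0 sends each edge [p,q] (with p < q) to q − p.
The resulting 6×12 matrix has rank 5, and its Smith normal form has invariant factors (1,1,1,1,1).

Boundary ∂_2: C_2 → C_1 maps a triangle to the signed sum of its edges. For instance
  ∂[0,2,4] = [2,4] − [0,4] + [0,2],
  ∂[0,2,5] = [2,5] − [0,5] + [0,2].
The 12×8 boundary matrix has rank 7 and Smith normal form diag(1,1,1,1,1,1,1).

Now H_k = ker ∂_k / im ∂_{k+1}, so:

  H_0: rank C_0 − rank ∂_1 = 6 − 5 = 1, and the invariant factors of ∂_1 are all 1, so H_0 = Z.
  H_1: rank ker ∂_1 − rank ∂_2 = (12 − 5) − 7 = 0, and the invariant factors of ∂_2 are all 1, so H_1 = 0.
  H_2: rank ker ∂_2 − rank ∂_3 = (8 − 7) − 0 = 1, and there is no ∂_3, so H_2 = Z.

As a check, the Euler characteristic is 6 − 12 + 8 = 2, which agrees with 1 − 0 + 1 = 2.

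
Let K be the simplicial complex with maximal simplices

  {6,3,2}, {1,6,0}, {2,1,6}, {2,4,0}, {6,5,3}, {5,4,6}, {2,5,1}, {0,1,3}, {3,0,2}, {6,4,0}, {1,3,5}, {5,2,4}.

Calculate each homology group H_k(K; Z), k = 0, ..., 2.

H_0 = Z,  H_1 = Z_2,  H_2 = 0.

We work with the vertex ordering 0 < 1 < 2 < 3 < 4 < 5 < 6. The simplices of K, each written with vertices in increasing order, are:

  0-simplices (7): [0], [1], [2], [3], [4], [5], [6]
  1-simplices (18): [0,1], [0,2], [0,3], [0,4], [0,6], [1,2], [1,3], [1,5], [1,6], [2,3], [2,4], [2,5], [2,6], [3,5], [3,6], [4,5], [4,6], [5,6]
  2-simplices (12): [0,1,3], [0,1,6], [0,2,3], [0,2,4], [0,4,6], [1,2,5], [1,2,6], [1,3,5], [2,3,6], [2,4,5], [3,5,6], [4,5,6]

giving chain groups C_0 ≅ Z^7, C_1 ≅ Z^18, C_2 ≅ Z^12.

The boundary map ∂_1: C_1 → C_0 is given by ∂[p,q] = [q] − [p]. For instance
  ∂[1,5] = [5] − [1].
This gives a 7×18 integer matrix of rank 6; reducing to Smith normal form yields diagonal entries (1,1,1,1,1,1).

The boundary map ∂_2: C_2 → C_1 maps a triangle to the signed sum of its edges. For instance
  ∂[0,1,6] = [1,6] − [0,6] + [0,1],
  ∂[0,2,3] = [2,3] − [0,3] + [0,2].
This gives a 18×12 integer matrix of rank 12; reducing to Smith normal form yields diagonal entries (1,1,1,1,1,1,1,1,1,1,1,2).

Now H_k = ker ∂_k / im ∂_{k+1}, so:

  H_0: rank C_0 − rank ∂_1 = 7 − 6 = 1, and the invariant factors of ∂_1 are all 1, so H_0 = Z.
  H_1: rank ker ∂_1 − rank ∂_2 = (18 − 6) − 12 = 0, and ∂_2 has invariant factor 2 > 1, so H_1 = Z_2.
  H_2: rank ker ∂_2 − rank ∂_3 = (12 − 12) − 0 = 0, and there is no ∂_3, so H_2 = 0.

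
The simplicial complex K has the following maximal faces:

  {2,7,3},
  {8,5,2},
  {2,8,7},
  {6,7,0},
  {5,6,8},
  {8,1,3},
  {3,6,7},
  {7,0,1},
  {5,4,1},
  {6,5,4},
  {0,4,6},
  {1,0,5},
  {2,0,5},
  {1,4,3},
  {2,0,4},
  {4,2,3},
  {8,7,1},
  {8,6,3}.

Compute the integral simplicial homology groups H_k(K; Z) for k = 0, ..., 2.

Take the total order 0 < 1 < 2 < 3 < 4 < 5 < 6 < 7 < 8 on the vertex set. Then K (dimension 2) consists of the simplices:

  0-simplices (9): [0], [1], [2], [3], [4], [5], [6], [7], [8]
  1-simplices (27): (27 of them)
  2-simplices (18): [0,1,5], [0,1,7], [0,2,4], [0,2,5], [0,4,6], [0,6,7], [1,3,4], [1,3,8], [1,4,5], [1,7,8], [2,3,4], [2,3,7], [2,5,8], [2,7,8], [3,6,7], [3,6,8], [4,5,6], [5,6,8]

giving chain groups C_0 ≅ Z^9, C_1 ≅ Z^27, C_2 ≅ Z^18.

Boundary ∂_1: C_1 → C_0 maps an edge to its endpoints' difference, ∂[p,q] = q − p. For instance
  ∂[7,8] = [8] − [7].
The 9×27 boundary matrix has rank 8 and Smith normal form diag(1,1,1,1,1,1,1,1).

∂_2: C_2 → C_1 sends each 2-simplex [p,q,r] to [q,r] − [p,r] + [p,q]. For instance
  ∂[2,5,8] = [5,8] − [2,8] + [2,5],
  ∂[0,1,5] = [1,5] − [0,5] + [0,1].
The 27×18 boundary matrix has rank 18 and Smith normal form diag(1,1,1,1,1,1,1,1,1,1,1,1,1,1,1,1,1,2).

Reading off H_k = ker ∂_k / im ∂_{k+1}:

  H_0: rank C_0 − rank ∂_1 = 9 − 8 = 1, and the invariant factors of ∂_1 are all 1, so H_0 = Z.
  H_1: rank ker ∂_1 − rank ∂_2 = (27 − 8) − 18 = 1, and ∂_2 has invariant factor 2 > 1, so H_1 = Z ⊕ Z_2.
  H_2: rank ker ∂_2 − rank ∂_3 = (18 − 18) − 0 = 0, and there is no ∂_3, so H_2 = 0.

As a check, the Euler characteristic is 9 − 27 + 18 = 0, which agrees with 1 − 1 + 0 = 0.

H_0 ≅ Z,  H_1 ≅ Z ⊕ Z_2,  H_2 = 0.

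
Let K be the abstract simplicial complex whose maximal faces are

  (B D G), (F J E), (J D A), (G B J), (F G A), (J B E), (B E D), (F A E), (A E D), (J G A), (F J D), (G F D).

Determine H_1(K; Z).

Take the total order A < B < D < E < F < G < J on the vertex set. Then K (dimension 2) consists of the simplices:

  0-simplices (7): A, B, D, E, F, G, J
  1-simplices (18): AD, AE, AF, AG, AJ, BD, BE, BG, BJ, DE, DF, DG, DJ, EF, EJ, FG, FJ, GJ
  2-simplices (12): ADE, ADJ, AEF, AFG, AGJ, BDE, BDG, BEJ, BGJ, DFG, DFJ, EFJ

Hence C_0 ≅ Z^7, C_1 ≅ Z^18, C_2 ≅ Z^12.

∂_1: C_1 → C_0 is given by ∂[p,q] = [q] − [p].
As a 7×18 matrix over Z this has rank 6, with invariant factors (1,1,1,1,1,1).

The boundary map ∂_2: C_2 → C_1 acts by ∂[p,q,r] = [q,r] − [p,r] + [p,q]. For instance
  ∂BEJ = EJ − BJ + BE,
  ∂AEF = EF − AF + AE.
The 18×12 boundary matrix has rank 12 and Smith normal form diag(1,1,1,1,1,1,1,1,1,1,1,2).

Computing H_k = (kernel of ∂_k) / (image of ∂_{k+1}):

  H_1: rank ker ∂_1 − rank ∂_2 = (18 − 6) − 12 = 0, and ∂_2 has invariant factor 2 > 1, so H_1 = Z_2.

(K is a triangulation of the real projective plane RP^2.)

H_1 ≅ Z_2.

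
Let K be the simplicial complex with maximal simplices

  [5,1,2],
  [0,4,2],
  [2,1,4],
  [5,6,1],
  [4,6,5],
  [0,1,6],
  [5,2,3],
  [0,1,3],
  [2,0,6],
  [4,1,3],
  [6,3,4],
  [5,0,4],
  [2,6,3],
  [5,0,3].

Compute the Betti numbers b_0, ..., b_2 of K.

Take the total order 0 < 1 < 2 < 3 < 4 < 5 < 6 on the vertex set. Then K (dimension 2) consists of the simplices:

  0-simplices (7): [0], [1], [2], [3], [4], [5], [6]
  1-simplices (21): [0,1], [0,2], [0,3], [0,4], [0,5], [0,6], [1,2], [1,3], [1,4], [1,5], [1,6], [2,3], [2,4], [2,5], [2,6], [3,4], [3,5], [3,6], [4,5], [4,6], [5,6]
  2-simplices (14): [0,1,3], [0,1,6], [0,2,4], [0,2,6], [0,3,5], [0,4,5], [1,2,4], [1,2,5], [1,3,4], [1,5,6], [2,3,5], [2,3,6], [3,4,6], [4,5,6]

Hence C_0 ≅ Z^7, C_1 ≅ Z^21, C_2 ≅ Z^14.

Boundary ∂_1: C_1 → C_0 is given by ∂[p,q] = [q] − [p]. For instance
  ∂[1,5] = [5] − [1].
The resulting 7×21 matrix has rank 6, and its Smith normal form has invariant factors (1,1,1,1,1,1).

The boundary map ∂_2: C_2 → C_1 sends each 2-simplex [p,q,r] to [q,r] − [p,r] + [p,q]. For instance
  ∂[2,3,5] = [3,5] − [2,5] + [2,3],
  ∂[2,3,6] = [3,6] − [2,6] + [2,3].
The 21×14 boundary matrix has rank 13 and Smith normal form diag(1,1,1,1,1,1,1,1,1,1,1,1,1).

Reading off H_k = ker ∂_k / im ∂_{k+1}:

  H_0: rank C_0 − rank ∂_1 = 7 − 6 = 1, and the invariant factors of ∂_1 are all 1, so H_0 = Z.
  H_1: rank ker ∂_1 − rank ∂_2 = (21 − 6) − 13 = 2, and the invariant factors of ∂_2 are all 1, so H_1 = Z^2.
  H_2: rank ker ∂_2 − rank ∂_3 = (14 − 13) − 0 = 1, and there is no ∂_3, so H_2 = Z.

As a check, the Euler characteristic is 7 − 21 + 14 = 0, which agrees with 1 − 2 + 1 = 0.

Hence the Betti numbers are b_0 = 1, b_1 = 2, b_2 = 1.

b_0 = 1, b_1 = 2, b_2 = 1.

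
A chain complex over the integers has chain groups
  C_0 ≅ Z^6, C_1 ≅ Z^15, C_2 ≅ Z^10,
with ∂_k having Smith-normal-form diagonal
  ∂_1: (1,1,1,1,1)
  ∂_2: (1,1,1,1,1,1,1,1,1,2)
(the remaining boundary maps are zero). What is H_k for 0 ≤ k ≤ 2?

H_0 = Z,  H_1 = Z/2Z,  H_2 = 0.

H_0: b_0 = 6 − 0 − 5 = 1; torsion from ∂_1 factors > 1: none. So H_0 = Z.
H_1: b_1 = 15 − 5 − 10 = 0; torsion from ∂_2 factors > 1: [2]. So H_1 = Z/2Z.
H_2: b_2 = 10 − 10 − 0 = 0; torsion from ∂_3 factors > 1: none. So H_2 = 0.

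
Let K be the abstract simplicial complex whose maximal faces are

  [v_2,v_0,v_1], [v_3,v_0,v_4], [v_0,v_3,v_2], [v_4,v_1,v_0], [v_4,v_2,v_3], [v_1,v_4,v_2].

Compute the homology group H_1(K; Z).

H_1 ≅ 0.

Fix the vertex order v_0 < v_1 < v_2 < v_3 < v_4 and write every simplex with vertices in increasing order. Then dim K = 2 and the simplices of K are:

  0-simplices (5): [v_0], [v_1], [v_2], [v_3], [v_4]
  1-simplices (9): [v_0,v_1], [v_0,v_2], [v_0,v_3], [v_0,v_4], [v_1,v_2], [v_1,v_4], [v_2,v_3], [v_2,v_4], [v_3,v_4]
  2-simplices (6): [v_0,v_1,v_2], [v_0,v_1,v_4], [v_0,v_2,v_3], [v_0,v_3,v_4], [v_1,v_2,v_4], [v_2,v_3,v_4]

Hence C_0 ≅ Z^5, C_1 ≅ Z^9, C_2 ≅ Z^6.

∂_1: C_1 → C_0 sends each edge [p,q] (with p < q) to q − p. For instance
  ∂[v_0,v_3] = [v_3] − [v_0].
The resulting 5×9 matrix has rank 4, and its Smith normal form has invariant factors (1,1,1,1).

∂_2: C_2 → C_1 maps a triangle to the signed sum of its edges. For instance
  ∂[v_0,v_3,v_4] = [v_3,v_4] − [v_0,v_4] + [v_0,v_3],
  ∂[v_0,v_1,v_2] = [v_1,v_2] − [v_0,v_2] + [v_0,v_1].
The 9×6 boundary matrix has rank 5 and Smith normal form diag(1,1,1,1,1).

Computing H_k = (kernel of ∂_k) / (image of ∂_{k+1}):

  H_1: rank ker ∂_1 − rank ∂_2 = (9 − 4) − 5 = 0, and the invariant factors of ∂_2 are all 1, so H_1 ≅ 0.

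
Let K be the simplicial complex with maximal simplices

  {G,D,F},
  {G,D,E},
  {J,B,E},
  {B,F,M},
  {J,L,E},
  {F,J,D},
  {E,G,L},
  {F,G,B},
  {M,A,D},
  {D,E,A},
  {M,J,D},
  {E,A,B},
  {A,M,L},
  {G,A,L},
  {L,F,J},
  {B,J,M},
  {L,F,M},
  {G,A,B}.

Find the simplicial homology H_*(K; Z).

K has 9 vertices, 27 edges, 18 triangles.
rank ∂_0 = 0, rank ∂_1 = 8 ⇒ b_0 = 9 − 0 − 8 = 1; all invariant factors of ∂_1 are 1 so no torsion. So H_0 = Z.
rank ∂_1 = 8, rank ∂_2 = 18 ⇒ b_1 = 27 − 8 − 18 = 1; ∂_2 has invariant factor(s) [2] giving torsion. So H_1 = Z ⊕ Z/2Z.
rank ∂_2 = 18, rank ∂_3 = 0 ⇒ b_2 = 18 − 18 − 0 = 0. So H_2 = 0.

H_0 ≅ Z,  H_1 ≅ Z ⊕ Z/2Z,  H_2 = 0.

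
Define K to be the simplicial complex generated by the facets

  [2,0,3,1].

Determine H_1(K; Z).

H_1 = 0.

K has 4 vertices, 6 edges, 4 triangles, 1 3-simplex.
rank ∂_1 = 3, rank ∂_2 = 3 ⇒ b_1 = 6 − 3 − 3 = 0; all invariant factors of ∂_2 are 1 so no torsion. So H_1 = 0.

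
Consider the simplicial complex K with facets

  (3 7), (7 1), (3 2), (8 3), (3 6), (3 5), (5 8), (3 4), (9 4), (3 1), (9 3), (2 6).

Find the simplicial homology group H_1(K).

K has 9 vertices, 12 edges.
rank ∂_1 = 8, rank ∂_2 = 0 ⇒ b_1 = 12 − 8 − 0 = 4. So H_1 ≅ Z^4.

H_1 ≅ Z^4.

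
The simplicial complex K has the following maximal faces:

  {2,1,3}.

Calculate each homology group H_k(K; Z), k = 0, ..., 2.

We work with the vertex ordering 1 < 2 < 3. The simplices of K, each written with vertices in increasing order, are:

  0-simplices (3): [1], [2], [3]
  1-simplices (3): [1,2], [1,3], [2,3]
  2-simplices (1): [1,2,3]

Hence C_0 ≅ Z^3, C_1 ≅ Z^3, C_2 ≅ Z^1.

Boundary ∂_1: C_1 → C_0 maps an edge to its endpoints' difference, ∂[p,q] = q − p. For instance
  ∂[1,3] = [3] − [1].
This gives a 3×3 integer matrix of rank 2; reducing to Smith normal form yields diagonal entries (1,1).

The boundary map ∂_2: C_2 → C_1 maps a triangle to the signed sum of its edges. For instance
  ∂[1,2,3] = [2,3] − [1,3] + [1,2].
As a 3×1 matrix over Z this has rank 1, with invariant factors (1).

Computing H_k = (kernel of ∂_k) / (image of ∂_{k+1}):

  H_0: rank C_0 − rank ∂_1 = 3 − 2 = 1, and the invariant factors of ∂_1 are all 1, so H_0 ≅ Z.
  H_1: rank ker ∂_1 − rank ∂_2 = (3 − 2) − 1 = 0, and the invariant factors of ∂_2 are all 1, so H_1 ≅ 0.
  H_2: rank ker ∂_2 − rank ∂_3 = (1 − 1) − 0 = 0, and there is no ∂_3, so H_2 ≅ 0.

(K is a triangulation of the 2-simplex.)

H_0 = Z,  H_1 = 0,  H_2 = 0.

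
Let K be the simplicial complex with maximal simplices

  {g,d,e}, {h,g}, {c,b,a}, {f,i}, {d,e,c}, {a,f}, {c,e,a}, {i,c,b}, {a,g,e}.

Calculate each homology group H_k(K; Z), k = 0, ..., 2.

H_0 = Z,  H_1 = Z,  H_2 = 0.

Order the vertices as a < b < c < d < e < f < g < h < i. Listing each simplex with vertices in this order, K has dimension 2 with simplices:

  0-simplices (9): a, b, c, d, e, f, g, h, i
  1-simplices (15): ab, ac, ae, af, ag, bc, bi, cd, ce, ci, de, dg, eg, fi, gh
  2-simplices (6): abc, ace, aeg, bci, cde, deg

giving chain groups C_0 ≅ Z^9, C_1 ≅ Z^15, C_2 ≅ Z^6.

The boundary map ∂_1: C_1 → C_0 is given by ∂[p,q] = [q] − [p]. For instance
  ∂eg = g − e.
The resulting 9×15 matrix has rank 8, and its Smith normal form has invariant factors (1,1,1,1,1,1,1,1).

Boundary ∂_2: C_2 → C_1 maps a triangle to the signed sum of its edges. For instance
  ∂bci = ci − bi + bc,
  ∂cde = de − ce + cd.
As a 15×6 matrix over Z this has rank 6, with invariant factors (1,1,1,1,1,1).

Now H_k = ker ∂_k / im ∂_{k+1}, so:

  H_0: rank C_0 − rank ∂_1 = 9 − 8 = 1, and the invariant factors of ∂_1 are all 1, so H_0 = Z.
  H_1: rank ker ∂_1 − rank ∂_2 = (15 − 8) − 6 = 1, and the invariant factors of ∂_2 are all 1, so H_1 = Z.
  H_2: rank ker ∂_2 − rank ∂_3 = (6 − 6) − 0 = 0, and there is no ∂_3, so H_2 = 0.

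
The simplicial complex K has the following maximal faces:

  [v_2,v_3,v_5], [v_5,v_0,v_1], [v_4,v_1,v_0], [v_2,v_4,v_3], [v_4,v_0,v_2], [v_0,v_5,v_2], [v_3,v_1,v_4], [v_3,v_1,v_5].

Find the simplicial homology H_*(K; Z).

K has 6 vertices, 12 edges, 8 triangles.
rank ∂_0 = 0, rank ∂_1 = 5 ⇒ b_0 = 6 − 0 − 5 = 1; all invariant factors of ∂_1 are 1 so no torsion. So H_0 ≅ Z.
rank ∂_1 = 5, rank ∂_2 = 7 ⇒ b_1 = 12 − 5 − 7 = 0; all invariant factors of ∂_2 are 1 so no torsion. So H_1 ≅ 0.
rank ∂_2 = 7, rank ∂_3 = 0 ⇒ b_2 = 8 − 7 − 0 = 1. So H_2 ≅ Z.

H_0 ≅ Z,  H_1 = 0,  H_2 ≅ Z.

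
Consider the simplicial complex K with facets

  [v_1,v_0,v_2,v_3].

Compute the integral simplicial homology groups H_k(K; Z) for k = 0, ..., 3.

H_0 = Z,  H_1 = 0,  H_2 = 0,  H_3 = 0.

Order the vertices as v_0 < v_1 < v_2 < v_3. Listing each simplex with vertices in this order, K has dimension 3 with simplices:

  0-simplices (4): [v_0], [v_1], [v_2], [v_3]
  1-simplices (6): [v_0,v_1], [v_0,v_2], [v_0,v_3], [v_1,v_2], [v_1,v_3], [v_2,v_3]
  2-simplices (4): [v_0,v_1,v_2], [v_0,v_1,v_3], [v_0,v_2,v_3], [v_1,v_2,v_3]
  3-simplices (1): [v_0,v_1,v_2,v_3]

giving chain groups C_0 ≅ Z^4, C_1 ≅ Z^6, C_2 ≅ Z^4, C_3 ≅ Z^1.

Boundary ∂_1: C_1 → C_0 sends each edge [p,q] (with p < q) to q − p.
The 4×6 boundary matrix has rank 3 and Smith normal form diag(1,1,1).

∂_2: C_2 → C_1 sends each 2-simplex [p,q,r] to [q,r] − [p,r] + [p,q]. For instance
  ∂[v_1,v_2,v_3] = [v_2,v_3] − [v_1,v_3] + [v_1,v_2],
  ∂[v_0,v_1,v_2] = [v_1,v_2] − [v_0,v_2] + [v_0,v_1].
As a 6×4 matrix over Z this has rank 3, with invariant factors (1,1,1).

∂_3: C_3 → C_2 sends each 3-simplex σ to the alternating sum Σ_i (−1)^i (σ with its i-th vertex removed). For instance
  ∂[v_0,v_1,v_2,v_3] = [v_1,v_2,v_3] − [v_0,v_2,v_3] + [v_0,v_1,v_3] − [v_0,v_1,v_2].
The resulting 4×1 matrix has rank 1, and its Smith normal form has invariant factors (1).

From H_k ≅ ker(∂_k) / im(∂_{k+1}) we obtain:

  H_0: rank C_0 − rank ∂_1 = 4 − 3 = 1, and the invariant factors of ∂_1 are all 1, so H_0 = Z.
  H_1: rank ker ∂_1 − rank ∂_2 = (6 − 3) − 3 = 0, and the invariant factors of ∂_2 are all 1, so H_1 = 0.
  H_2: rank ker ∂_2 − rank ∂_3 = (4 − 3) − 1 = 0, and the invariant factors of ∂_3 are all 1, so H_2 = 0.
  H_3: rank ker ∂_3 − rank ∂_4 = (1 − 1) − 0 = 0, and there is no ∂_4, so H_3 = 0.

(K is a triangulation of the 3-simplex.)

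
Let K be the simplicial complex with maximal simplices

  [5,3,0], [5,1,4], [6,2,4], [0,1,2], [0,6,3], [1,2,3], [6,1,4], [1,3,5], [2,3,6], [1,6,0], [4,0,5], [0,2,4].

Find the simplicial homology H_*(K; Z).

K has 7 vertices, 18 edges, 12 triangles.
rank ∂_0 = 0, rank ∂_1 = 6 ⇒ b_0 = 7 − 0 − 6 = 1; all invariant factors of ∂_1 are 1 so no torsion. So H_0 ≅ Z.
rank ∂_1 = 6, rank ∂_2 = 12 ⇒ b_1 = 18 − 6 − 12 = 0; ∂_2 has invariant factor(s) [2] giving torsion. So H_1 ≅ Z/2.
rank ∂_2 = 12, rank ∂_3 = 0 ⇒ b_2 = 12 − 12 − 0 = 0. So H_2 ≅ 0.

H_0 ≅ Z,  H_1 ≅ Z/2,  H_2 = 0.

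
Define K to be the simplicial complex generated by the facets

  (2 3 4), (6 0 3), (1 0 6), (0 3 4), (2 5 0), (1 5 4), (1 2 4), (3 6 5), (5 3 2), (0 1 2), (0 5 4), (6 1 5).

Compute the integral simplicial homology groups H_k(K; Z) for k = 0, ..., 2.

H_0 ≅ Z,  H_1 ≅ Z/2Z,  H_2 = 0.

Take the total order 0 < 1 < 2 < 3 < 4 < 5 < 6 on the vertex set. Then K (dimension 2) consists of the simplices:

  0-simplices (7): [0], [1], [2], [3], [4], [5], [6]
  1-simplices (18): [0,1], [0,2], [0,3], [0,4], [0,5], [0,6], [1,2], [1,4], [1,5], [1,6], [2,3], [2,4], [2,5], [3,4], [3,5], [3,6], [4,5], [5,6]
  2-simplices (12): [0,1,2], [0,1,6], [0,2,5], [0,3,4], [0,3,6], [0,4,5], [1,2,4], [1,4,5], [1,5,6], [2,3,4], [2,3,5], [3,5,6]

so the chain groups are C_0 ≅ Z^7, C_1 ≅ Z^18, C_2 ≅ Z^12.

The boundary map ∂_1: C_1 → C_0 sends each edge [p,q] (with p < q) to q − p.
As a 7×18 matrix over Z this has rank 6, with invariant factors (1,1,1,1,1,1).

Boundary ∂_2: C_2 → C_1 maps a triangle to the signed sum of its edges. For instance
  ∂[0,4,5] = [4,5] − [0,5] + [0,4],
  ∂[2,3,4] = [3,4] − [2,4] + [2,3].
As a 18×12 matrix over Z this has rank 12, with invariant factors (1,1,1,1,1,1,1,1,1,1,1,2).

Reading off H_k = ker ∂_k / im ∂_{k+1}:

  H_0: rank C_0 − rank ∂_1 = 7 − 6 = 1, and the invariant factors of ∂_1 are all 1, so H_0 ≅ Z.
  H_1: rank ker ∂_1 − rank ∂_2 = (18 − 6) − 12 = 0, and ∂_2 has invariant factor 2 > 1, so H_1 ≅ Z/2Z.
  H_2: rank ker ∂_2 − rank ∂_3 = (12 − 12) − 0 = 0, and there is no ∂_3, so H_2 ≅ 0.

As a check, the Euler characteristic is 7 − 18 + 12 = 1, which agrees with 1 − 0 + 0 = 1.
(K is a triangulation of the real projective plane RP^2.)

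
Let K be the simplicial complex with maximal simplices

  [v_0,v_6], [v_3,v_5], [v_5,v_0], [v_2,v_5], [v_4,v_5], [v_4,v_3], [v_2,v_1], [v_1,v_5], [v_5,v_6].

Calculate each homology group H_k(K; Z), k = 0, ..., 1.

H_0 ≅ Z,  H_1 ≅ Z^3.

Order the vertices as v_0 < v_1 < v_2 < v_3 < v_4 < v_5 < v_6. Listing each simplex with vertices in this order, K has dimension 1 with simplices:

  0-simplices (7): [v_0], [v_1], [v_2], [v_3], [v_4], [v_5], [v_6]
  1-simplices (9): [v_0,v_5], [v_0,v_6], [v_1,v_2], [v_1,v_5], [v_2,v_5], [v_3,v_4], [v_3,v_5], [v_4,v_5], [v_5,v_6]

Hence C_0 ≅ Z^7, C_1 ≅ Z^9.

∂_1: C_1 → C_0 is given by ∂[p,q] = [q] − [p].
The resulting 7×9 matrix has rank 6, and its Smith normal form has invariant factors (1,1,1,1,1,1).

Reading off H_k = ker ∂_k / im ∂_{k+1}:

  H_0: rank C_0 − rank ∂_1 = 7 − 6 = 1, and the invariant factors of ∂_1 are all 1, so H_0 = Z.
  H_1: rank ker ∂_1 − rank ∂_2 = (9 − 6) − 0 = 3, and there is no ∂_2, so H_1 = Z^3.

As a check, the Euler characteristic is 7 − 9 = -2, which agrees with 1 − 3 = -2.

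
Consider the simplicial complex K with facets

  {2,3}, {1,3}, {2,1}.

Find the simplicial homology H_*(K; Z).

H_0 ≅ Z,  H_1 ≅ Z.

Take the total order 1 < 2 < 3 on the vertex set. Then K (dimension 1) consists of the simplices:

  0-simplices (3): [1], [2], [3]
  1-simplices (3): [1,2], [1,3], [2,3]

Hence C_0 ≅ Z^3, C_1 ≅ Z^3.

The boundary map ∂_1: C_1 → C_0 is given by ∂[p,q] = [q] − [p].
As a 3×3 matrix over Z this has rank 2, with invariant factors (1,1).

From H_k ≅ ker(∂_k) / im(∂_{k+1}) we obtain:

  H_0: rank C_0 − rank ∂_1 = 3 − 2 = 1, and the invariant factors of ∂_1 are all 1, so H_0 ≅ Z.
  H_1: rank ker ∂_1 − rank ∂_2 = (3 − 2) − 0 = 1, and there is no ∂_2, so H_1 ≅ Z.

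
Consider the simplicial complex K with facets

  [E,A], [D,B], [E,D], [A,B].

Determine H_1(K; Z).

H_1 ≅ Z.

Order the vertices as A < B < D < E. Listing each simplex with vertices in this order, K has dimension 1 with simplices:

  0-simplices (4): A, B, D, E
  1-simplices (4): AB, AE, BD, DE

Hence C_0 ≅ Z^4, C_1 ≅ Z^4.

∂_1: C_1 → C_0 maps an edge to its endpoints' difference, ∂[p,q] = q − p. For instance
  ∂DE = E − D.
As a 4×4 matrix over Z this has rank 3, with invariant factors (1,1,1).

Reading off H_k = ker ∂_k / im ∂_{k+1}:

  H_1: rank ker ∂_1 − rank ∂_2 = (4 − 3) − 0 = 1, and there is no ∂_2, so H_1 ≅ Z.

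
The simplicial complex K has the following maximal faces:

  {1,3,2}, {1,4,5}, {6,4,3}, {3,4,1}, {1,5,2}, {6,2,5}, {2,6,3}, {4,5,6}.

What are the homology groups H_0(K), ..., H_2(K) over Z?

We work with the vertex ordering 1 < 2 < 3 < 4 < 5 < 6. The simplices of K, each written with vertices in increasing order, are:

  0-simplices (6): [1], [2], [3], [4], [5], [6]
  1-simplices (12): [1,2], [1,3], [1,4], [1,5], [2,3], [2,5], [2,6], [3,4], [3,6], [4,5], [4,6], [5,6]
  2-simplices (8): [1,2,3], [1,2,5], [1,3,4], [1,4,5], [2,3,6], [2,5,6], [3,4,6], [4,5,6]

so the chain groups are C_0 ≅ Z^6, C_1 ≅ Z^12, C_2 ≅ Z^8.

Boundary ∂_1: C_1 → C_0 is given by ∂[p,q] = [q] − [p]. For instance
  ∂[1,3] = [3] − [1].
This gives a 6×12 integer matrix of rank 5; reducing to Smith normal form yields diagonal entries (1,1,1,1,1).

The boundary map ∂_2: C_2 → C_1 maps a triangle to the signed sum of its edges. For instance
  ∂[1,2,5] = [2,5] − [1,5] + [1,2],
  ∂[3,4,6] = [4,6] − [3,6] + [3,4].
The resulting 12×8 matrix has rank 7, and its Smith normal form has invariant factors (1,1,1,1,1,1,1).

Computing H_k = (kernel of ∂_k) / (image of ∂_{k+1}):

  H_0: rank C_0 − rank ∂_1 = 6 − 5 = 1, and the invariant factors of ∂_1 are all 1, so H_0 = Z.
  H_1: rank ker ∂_1 − rank ∂_2 = (12 − 5) − 7 = 0, and the invariant factors of ∂_2 are all 1, so H_1 = 0.
  H_2: rank ker ∂_2 − rank ∂_3 = (8 − 7) − 0 = 1, and there is no ∂_3, so H_2 = Z.

H_0 = Z,  H_1 = 0,  H_2 = Z.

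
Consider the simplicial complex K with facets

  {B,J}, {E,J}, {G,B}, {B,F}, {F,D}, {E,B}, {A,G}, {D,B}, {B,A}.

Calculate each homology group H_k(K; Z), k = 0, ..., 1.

H_0 = Z,  H_1 = Z^3.

Order the vertices as A < B < D < E < F < G < J. Listing each simplex with vertices in this order, K has dimension 1 with simplices:

  0-simplices (7): A, B, D, E, F, G, J
  1-simplices (9): AB, AG, BD, BE, BF, BG, BJ, DF, EJ

giving chain groups C_0 ≅ Z^7, C_1 ≅ Z^9.

The boundary map ∂_1: C_1 → C_0 sends each edge [p,q] (with p < q) to q − p.
The 7×9 boundary matrix has rank 6 and Smith normal form diag(1,1,1,1,1,1).

Reading off H_k = ker ∂_k / im ∂_{k+1}:

  H_0: rank C_0 − rank ∂_1 = 7 − 6 = 1, and the invariant factors of ∂_1 are all 1, so H_0 = Z.
  H_1: rank ker ∂_1 − rank ∂_2 = (9 − 6) − 0 = 3, and there is no ∂_2, so H_1 = Z^3.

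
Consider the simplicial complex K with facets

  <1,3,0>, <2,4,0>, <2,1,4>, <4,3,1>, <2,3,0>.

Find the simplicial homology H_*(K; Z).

H_0 ≅ Z,  H_1 ≅ Z,  H_2 = 0.

Fix the vertex order 0 < 1 < 2 < 3 < 4 and write every simplex with vertices in increasing order. Then dim K = 2 and the simplices of K are:

  0-simplices (5): [0], [1], [2], [3], [4]
  1-simplices (10): [0,1], [0,2], [0,3], [0,4], [1,2], [1,3], [1,4], [2,3], [2,4], [3,4]
  2-simplices (5): [0,1,3], [0,2,3], [0,2,4], [1,2,4], [1,3,4]

Hence C_0 ≅ Z^5, C_1 ≅ Z^10, C_2 ≅ Z^5.

∂_1: C_1 → C_0 is given by ∂[p,q] = [q] − [p].
The resulting 5×10 matrix has rank 4, and its Smith normal form has invariant factors (1,1,1,1).

∂_2: C_2 → C_1 acts by ∂[p,q,r] = [q,r] − [p,r] + [p,q]. For instance
  ∂[1,3,4] = [3,4] − [1,4] + [1,3],
  ∂[0,1,3] = [1,3] − [0,3] + [0,1].
The resulting 10×5 matrix has rank 5, and its Smith normal form has invariant factors (1,1,1,1,1).

Reading off H_k = ker ∂_k / im ∂_{k+1}:

  H_0: rank C_0 − rank ∂_1 = 5 − 4 = 1, and the invariant factors of ∂_1 are all 1, so H_0 ≅ Z.
  H_1: rank ker ∂_1 − rank ∂_2 = (10 − 4) − 5 = 1, and the invariant factors of ∂_2 are all 1, so H_1 ≅ Z.
  H_2: rank ker ∂_2 − rank ∂_3 = (5 − 5) − 0 = 0, and there is no ∂_3, so H_2 ≅ 0.

As a check, the Euler characteristic is 5 − 10 + 5 = 0, which agrees with 1 − 1 + 0 = 0.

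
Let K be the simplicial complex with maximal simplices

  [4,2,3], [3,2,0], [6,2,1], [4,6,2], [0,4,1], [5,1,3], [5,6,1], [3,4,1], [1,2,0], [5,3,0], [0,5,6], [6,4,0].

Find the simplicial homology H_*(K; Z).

We work with the vertex ordering 0 < 1 < 2 < 3 < 4 < 5 < 6. The simplices of K, each written with vertices in increasing order, are:

  0-simplices (7): [0], [1], [2], [3], [4], [5], [6]
  1-simplices (18): [0,1], [0,2], [0,3], [0,4], [0,5], [0,6], [1,2], [1,3], [1,4], [1,5], [1,6], [2,3], [2,4], [2,6], [3,4], [3,5], [4,6], [5,6]
  2-simplices (12): [0,1,2], [0,1,4], [0,2,3], [0,3,5], [0,4,6], [0,5,6], [1,2,6], [1,3,4], [1,3,5], [1,5,6], [2,3,4], [2,4,6]

giving chain groups C_0 ≅ Z^7, C_1 ≅ Z^18, C_2 ≅ Z^12.

∂_1: C_1 → C_0 is given by ∂[p,q] = [q] − [p].
The resulting 7×18 matrix has rank 6, and its Smith normal form has invariant factors (1,1,1,1,1,1).

∂_2: C_2 → C_1 maps a triangle to the signed sum of its edges. For instance
  ∂[0,3,5] = [3,5] − [0,5] + [0,3],
  ∂[0,1,4] = [1,4] − [0,4] + [0,1].
This gives a 18×12 integer matrix of rank 12; reducing to Smith normal form yields diagonal entries (1,1,1,1,1,1,1,1,1,1,1,2).

Now H_k = ker ∂_k / im ∂_{k+1}, so:

  H_0: rank C_0 − rank ∂_1 = 7 − 6 = 1, and the invariant factors of ∂_1 are all 1, so H_0 ≅ Z.
  H_1: rank ker ∂_1 − rank ∂_2 = (18 − 6) − 12 = 0, and ∂_2 has invariant factor 2 > 1, so H_1 ≅ Z/2.
  H_2: rank ker ∂_2 − rank ∂_3 = (12 − 12) − 0 = 0, and there is no ∂_3, so H_2 ≅ 0.

H_0 ≅ Z,  H_1 ≅ Z/2,  H_2 = 0.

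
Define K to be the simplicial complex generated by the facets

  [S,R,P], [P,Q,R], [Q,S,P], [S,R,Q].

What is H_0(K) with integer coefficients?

Fix the vertex order P < Q < R < S and write every simplex with vertices in increasing order. Then dim K = 2 and the simplices of K are:

  0-simplices (4): P, Q, R, S
  1-simplices (6): PQ, PR, PS, QR, QS, RS
  2-simplices (4): PQR, PQS, PRS, QRS

giving chain groups C_0 ≅ Z^4, C_1 ≅ Z^6, C_2 ≅ Z^4.

Boundary ∂_1: C_1 → C_0 maps an edge to its endpoints' difference, ∂[p,q] = q − p. For instance
  ∂PS = S − P.
The resulting 4×6 matrix has rank 3, and its Smith normal form has invariant factors (1,1,1).

Boundary ∂_2: C_2 → C_1 maps a triangle to the signed sum of its edges. For instance
  ∂QRS = RS − QS + QR,
  ∂PRS = RS − PS + PR.
The 6×4 boundary matrix has rank 3 and Smith normal form diag(1,1,1).

Now H_k = ker ∂_k / im ∂_{k+1}, so:

  H_0: rank C_0 − rank ∂_1 = 4 − 3 = 1, and the invariant factors of ∂_1 are all 1, so H_0 ≅ Z.

(K is a triangulation of the 2-sphere S^2.)

H_0 = Z.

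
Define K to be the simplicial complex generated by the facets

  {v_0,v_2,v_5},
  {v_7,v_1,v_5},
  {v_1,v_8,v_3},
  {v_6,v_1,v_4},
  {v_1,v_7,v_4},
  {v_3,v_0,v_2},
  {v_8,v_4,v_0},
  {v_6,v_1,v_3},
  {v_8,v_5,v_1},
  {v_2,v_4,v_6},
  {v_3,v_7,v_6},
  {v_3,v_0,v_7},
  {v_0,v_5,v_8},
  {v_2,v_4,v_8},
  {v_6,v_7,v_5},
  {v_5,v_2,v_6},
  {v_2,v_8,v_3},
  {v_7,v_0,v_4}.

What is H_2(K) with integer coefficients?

H_2 = 0.

Order the vertices as v_0 < v_1 < v_2 < v_3 < v_4 < v_5 < v_6 < v_7 < v_8. Listing each simplex with vertices in this order, K has dimension 2 with simplices:

  0-simplices (9): [v_0], [v_1], [v_2], [v_3], [v_4], [v_5], [v_6], [v_7], [v_8]
  1-simplices (27): (27 of them)
  2-simplices (18): (18 of them)

Hence C_0 ≅ Z^9, C_1 ≅ Z^27, C_2 ≅ Z^18.

Boundary ∂_1: C_1 → C_0 is given by ∂[p,q] = [q] − [p].
This gives a 9×27 integer matrix of rank 8; reducing to Smith normal form yields diagonal entries (1,1,1,1,1,1,1,1).

Boundary ∂_2: C_2 → C_1 sends each 2-simplex [p,q,r] to [q,r] − [p,r] + [p,q]. For instance
  ∂[v_2,v_4,v_6] = [v_4,v_6] − [v_2,v_6] + [v_2,v_4],
  ∂[v_5,v_6,v_7] = [v_6,v_7] − [v_5,v_7] + [v_5,v_6].
As a 27×18 matrix over Z this has rank 18, with invariant factors (1,1,1,1,1,1,1,1,1,1,1,1,1,1,1,1,1,2).

Computing H_k = (kernel of ∂_k) / (image of ∂_{k+1}):

  H_2: rank ker ∂_2 − rank ∂_3 = (18 − 18) − 0 = 0, and there is no ∂_3, so H_2 ≅ 0.

(K is a triangulation of the Klein bottle.)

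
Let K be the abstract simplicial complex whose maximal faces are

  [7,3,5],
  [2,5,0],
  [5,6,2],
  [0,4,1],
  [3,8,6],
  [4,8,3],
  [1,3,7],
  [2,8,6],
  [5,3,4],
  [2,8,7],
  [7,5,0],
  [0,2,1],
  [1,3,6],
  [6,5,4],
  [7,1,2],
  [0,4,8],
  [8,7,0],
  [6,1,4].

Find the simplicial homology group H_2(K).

H_2 ≅ 0.

Fix the vertex order 0 < 1 < 2 < 3 < 4 < 5 < 6 < 7 < 8 and write every simplex with vertices in increasing order. Then dim K = 2 and the simplices of K are:

  0-simplices (9): [0], [1], [2], [3], [4], [5], [6], [7], [8]
  1-simplices (27): (27 of them)
  2-simplices (18): [0,1,2], [0,1,4], [0,2,5], [0,4,8], [0,5,7], [0,7,8], [1,2,7], [1,3,6], [1,3,7], [1,4,6], [2,5,6], [2,6,8], [2,7,8], [3,4,5], [3,4,8], [3,5,7], [3,6,8], [4,5,6]

so the chain groups are C_0 ≅ Z^9, C_1 ≅ Z^27, C_2 ≅ Z^18.

∂_1: C_1 → C_0 is given by ∂[p,q] = [q] − [p]. For instance
  ∂[0,8] = [8] − [0].
As a 9×27 matrix over Z this has rank 8, with invariant factors (1,1,1,1,1,1,1,1).

∂_2: C_2 → C_1 maps a triangle to the signed sum of its edges. For instance
  ∂[0,1,2] = [1,2] − [0,2] + [0,1],
  ∂[1,4,6] = [4,6] − [1,6] + [1,4].
This gives a 27×18 integer matrix of rank 18; reducing to Smith normal form yields diagonal entries (1,1,1,1,1,1,1,1,1,1,1,1,1,1,1,1,1,2).

From H_k ≅ ker(∂_k) / im(∂_{k+1}) we obtain:

  H_2: rank ker ∂_2 − rank ∂_3 = (18 − 18) − 0 = 0, and there is no ∂_3, so H_2 ≅ 0.

(K is a triangulation of the Klein bottle.)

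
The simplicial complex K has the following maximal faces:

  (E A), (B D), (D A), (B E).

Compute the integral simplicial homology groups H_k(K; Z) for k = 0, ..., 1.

H_0 ≅ Z,  H_1 ≅ Z.

K has 4 vertices, 4 edges.
rank ∂_0 = 0, rank ∂_1 = 3 ⇒ b_0 = 4 − 0 − 3 = 1; all invariant factors of ∂_1 are 1 so no torsion. So H_0 ≅ Z.
rank ∂_1 = 3, rank ∂_2 = 0 ⇒ b_1 = 4 − 3 − 0 = 1. So H_1 ≅ Z.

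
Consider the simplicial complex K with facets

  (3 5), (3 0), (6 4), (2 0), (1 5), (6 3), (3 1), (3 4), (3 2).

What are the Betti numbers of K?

b_0 = 1, b_1 = 3.

Order the vertices as 0 < 1 < 2 < 3 < 4 < 5 < 6. Listing each simplex with vertices in this order, K has dimension 1 with simplices:

  0-simplices (7): [0], [1], [2], [3], [4], [5], [6]
  1-simplices (9): [0,2], [0,3], [1,3], [1,5], [2,3], [3,4], [3,5], [3,6], [4,6]

Hence C_0 ≅ Z^7, C_1 ≅ Z^9.

Boundary ∂_1: C_1 → C_0 is given by ∂[p,q] = [q] − [p].
As a 7×9 matrix over Z this has rank 6, with invariant factors (1,1,1,1,1,1).

Now H_k = ker ∂_k / im ∂_{k+1}, so:

  H_0: rank C_0 − rank ∂_1 = 7 − 6 = 1, and the invariant factors of ∂_1 are all 1, so H_0 = Z.
  H_1: rank ker ∂_1 − rank ∂_2 = (9 − 6) − 0 = 3, and there is no ∂_2, so H_1 = Z^3.

As a check, the Euler characteristic is 7 − 9 = -2, which agrees with 1 − 3 = -2.

Hence the Betti numbers are b_0 = 1, b_1 = 3.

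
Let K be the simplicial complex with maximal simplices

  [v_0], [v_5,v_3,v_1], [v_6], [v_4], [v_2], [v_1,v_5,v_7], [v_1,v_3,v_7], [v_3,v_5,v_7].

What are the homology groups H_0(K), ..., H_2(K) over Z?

H_0 ≅ Z^5,  H_1 = 0,  H_2 ≅ Z.

Fix the vertex order v_0 < v_1 < v_2 < v_3 < v_4 < v_5 < v_6 < v_7 and write every simplex with vertices in increasing order. Then dim K = 2 and the simplices of K are:

  0-simplices (8): [v_0], [v_1], [v_2], [v_3], [v_4], [v_5], [v_6], [v_7]
  1-simplices (6): [v_1,v_3], [v_1,v_5], [v_1,v_7], [v_3,v_5], [v_3,v_7], [v_5,v_7]
  2-simplices (4): [v_1,v_3,v_5], [v_1,v_3,v_7], [v_1,v_5,v_7], [v_3,v_5,v_7]

so the chain groups are C_0 ≅ Z^8, C_1 ≅ Z^6, C_2 ≅ Z^4.

Boundary ∂_1: C_1 → C_0 sends each edge [p,q] (with p < q) to q − p. For instance
  ∂[v_3,v_5] = [v_5] − [v_3].
The 8×6 boundary matrix has rank 3 and Smith normal form diag(1,1,1).

The boundary map ∂_2: C_2 → C_1 sends each 2-simplex [p,q,r] to [q,r] − [p,r] + [p,q]. For instance
  ∂[v_1,v_3,v_7] = [v_3,v_7] − [v_1,v_7] + [v_1,v_3],
  ∂[v_1,v_5,v_7] = [v_5,v_7] − [v_1,v_7] + [v_1,v_5].
As a 6×4 matrix over Z this has rank 3, with invariant factors (1,1,1).

Reading off H_k = ker ∂_k / im ∂_{k+1}:

  H_0: rank C_0 − rank ∂_1 = 8 − 3 = 5, and the invariant factors of ∂_1 are all 1, so H_0 ≅ Z^5.
  H_1: rank ker ∂_1 − rank ∂_2 = (6 − 3) − 3 = 0, and the invariant factors of ∂_2 are all 1, so H_1 ≅ 0.
  H_2: rank ker ∂_2 − rank ∂_3 = (4 − 3) − 0 = 1, and there is no ∂_3, so H_2 ≅ Z.

As a check, the Euler characteristic is 8 − 6 + 4 = 6, which agrees with 5 − 0 + 1 = 6.
(K is a triangulation of the disjoint union of the 2-sphere S^2 and a set of 4 points.)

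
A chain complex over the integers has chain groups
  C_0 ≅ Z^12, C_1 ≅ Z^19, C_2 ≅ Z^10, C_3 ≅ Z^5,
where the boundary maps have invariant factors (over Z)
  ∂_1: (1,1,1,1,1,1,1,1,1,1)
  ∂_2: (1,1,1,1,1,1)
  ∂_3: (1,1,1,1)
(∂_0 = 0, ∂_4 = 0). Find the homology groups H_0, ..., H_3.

H_0: b_0 = 12 − 0 − 10 = 2; torsion from ∂_1 factors > 1: none. So H_0 ≅ Z^2.
H_1: b_1 = 19 − 10 − 6 = 3; torsion from ∂_2 factors > 1: none. So H_1 ≅ Z^3.
H_2: b_2 = 10 − 6 − 4 = 0; torsion from ∂_3 factors > 1: none. So H_2 ≅ 0.
H_3: b_3 = 5 − 4 − 0 = 1; torsion from ∂_4 factors > 1: none. So H_3 ≅ Z.

H_0 ≅ Z^2,  H_1 ≅ Z^3,  H_2 = 0,  H_3 ≅ Z.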